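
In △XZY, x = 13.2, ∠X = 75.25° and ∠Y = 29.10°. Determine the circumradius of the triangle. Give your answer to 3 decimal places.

6.825

The third angle is ∠Z = 180° − ∠Y − ∠X = 75.65°.
Law of sines: z = x·sin Z/sin X ≈ 13.224.
Law of sines: y = x·sin Y/sin X ≈ 6.6384.
Circumradius = x/(2 sin X) ≈ 6.8249.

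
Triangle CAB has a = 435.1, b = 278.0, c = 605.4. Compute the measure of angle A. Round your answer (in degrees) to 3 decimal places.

By the law of cosines, cos A = (b² + c² − a²) / (2·b·c) ≈ 0.75603, so ∠A ≈ 40.88°.

40.885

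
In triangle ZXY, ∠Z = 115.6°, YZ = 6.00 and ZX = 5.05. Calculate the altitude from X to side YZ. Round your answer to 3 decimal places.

4.554

By the law of cosines, XY² = YZ² + ZX² − 2·YZ·ZX·cos Z = 87.687, so XY ≈ 9.3641.
Area = ½·YZ·ZX·sin Z ≈ 13.663.
The altitude from X has length 2·area/YZ ≈ 4.5543.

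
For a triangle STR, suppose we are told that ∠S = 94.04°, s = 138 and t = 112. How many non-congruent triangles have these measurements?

1

t·sin S = 112·sin(94.04°) ≈ 111.7.
Since ∠S is not acute, a triangle exists only if s > t; here s > t, so there is exactly one triangle.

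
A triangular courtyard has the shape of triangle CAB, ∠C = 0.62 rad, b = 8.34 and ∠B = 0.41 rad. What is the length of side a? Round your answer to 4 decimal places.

The third angle is ∠A = π − ∠B − ∠C = 2.112 rad.
Law of sines: a = b·sin A/sin B ≈ 17.937.

17.9370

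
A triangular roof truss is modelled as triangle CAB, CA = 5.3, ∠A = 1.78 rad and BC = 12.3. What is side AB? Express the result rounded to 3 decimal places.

Law of sines: sin B = CA·sin A/BC ≈ 0.42150.
Since BC ≥ CA, only the acute value applies: ∠B ≈ 0.435 rad.
Then ∠C = π − ∠A − ∠B ≈ 0.926 rad.
Law of sines gives AB = BC·sin C/sin A ≈ 10.053.

10.053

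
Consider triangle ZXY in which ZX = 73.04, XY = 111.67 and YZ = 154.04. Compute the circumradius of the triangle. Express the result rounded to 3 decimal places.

82.662

By the law of cosines, cos Z = (YZ² + ZX² − XY²) / (2·YZ·ZX) ≈ 0.73739, so ∠Z ≈ 0.742 rad.
Circumradius = XY/(2 sin Z) ≈ 82.662.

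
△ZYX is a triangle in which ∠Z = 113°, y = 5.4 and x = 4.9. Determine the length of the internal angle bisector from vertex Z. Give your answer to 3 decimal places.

By the law of cosines, z² = y² + x² − 2·y·x·cos Z = 73.847, so z ≈ 8.5935.
The bisector from Z has length 2·y·x·cos(∠Z/2)/(y+x) ≈ 2.8358.

2.836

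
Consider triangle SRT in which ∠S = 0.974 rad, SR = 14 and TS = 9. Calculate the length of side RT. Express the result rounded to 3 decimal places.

By the law of cosines, RT² = TS² + SR² − 2·TS·SR·cos S = 135.38, so RT ≈ 11.635.

11.635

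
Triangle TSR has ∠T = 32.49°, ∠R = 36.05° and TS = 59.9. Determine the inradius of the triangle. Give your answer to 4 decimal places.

r ≈ 14.5624

The third angle is ∠S = 180° − ∠R − ∠T = 111.46°.
Law of sines: SR = TS·sin T/sin R ≈ 54.674.
Law of sines: RT = TS·sin S/sin R ≈ 94.729.
Area = ½·TS·SR·sin S ≈ 1524.
Semiperimeter s = (54.674+94.729+59.9)/2 = 104.65.
Inradius = area/s = 1524/104.65 ≈ 14.562.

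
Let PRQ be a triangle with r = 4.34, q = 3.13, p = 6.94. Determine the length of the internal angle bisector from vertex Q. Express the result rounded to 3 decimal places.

t_Q ≈ 5.273

By the law of cosines, cos Q = (p² + r² − q²) / (2·p·r) ≈ 0.94959, so ∠Q ≈ 18.27°.
The bisector from Q has length 2·p·r·cos(∠Q/2)/(p+r) ≈ 5.2726.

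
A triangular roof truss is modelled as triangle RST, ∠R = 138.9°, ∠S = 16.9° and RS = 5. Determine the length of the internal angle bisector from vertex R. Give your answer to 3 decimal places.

The third angle is ∠T = 180° − ∠R − ∠S = 24.20°.
Law of sines: ST = RS·sin R/sin T ≈ 8.0183.
Law of sines: TR = RS·sin S/sin T ≈ 3.5458.
The bisector from R has length 2·TR·RS·cos(∠R/2)/(TR+RS) ≈ 1.4565.

t_R ≈ 1.456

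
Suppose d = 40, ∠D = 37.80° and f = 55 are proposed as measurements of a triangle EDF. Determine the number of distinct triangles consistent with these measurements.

2

f·sin D = 55·sin(37.80°) ≈ 33.71.
Since f sin D < d < f (33.71 < 40 < 55), two triangles exist.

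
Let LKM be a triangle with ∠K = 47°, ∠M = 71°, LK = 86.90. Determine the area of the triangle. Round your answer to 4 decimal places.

2578.7063

The third angle is ∠L = 180° − ∠K − ∠M = 62.00°.
Law of sines: KM = LK·sin L/sin M ≈ 81.149.
Law of sines: ML = LK·sin K/sin M ≈ 67.217.
Area = ½·LK·KM·sin K ≈ 2578.7.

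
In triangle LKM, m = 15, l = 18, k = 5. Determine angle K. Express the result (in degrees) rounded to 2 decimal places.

∠K ≈ 13.98°

By the law of cosines, cos K = (m² + l² − k²) / (2·m·l) ≈ 0.97037, so ∠K ≈ 13.98°.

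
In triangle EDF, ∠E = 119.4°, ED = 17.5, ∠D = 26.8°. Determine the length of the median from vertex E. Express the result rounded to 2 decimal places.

m_E ≈ 8.12

The third angle is ∠F = 180° − ∠E − ∠D = 33.80°.
Law of sines: DF = ED·sin E/sin F ≈ 27.407.
Law of sines: FE = ED·sin D/sin F ≈ 14.184.
Median from E: ½√(2·FE² + 2·ED² − DF²) ≈ 8.1199.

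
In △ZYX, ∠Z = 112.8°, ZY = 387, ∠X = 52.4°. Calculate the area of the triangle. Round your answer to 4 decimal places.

The third angle is ∠Y = 180° − ∠X − ∠Z = 14.80°.
Law of sines: YX = ZY·sin Z/sin X ≈ 450.29.
Law of sines: XZ = ZY·sin Y/sin X ≈ 124.77.
Area = ½·ZY·YX·sin Y ≈ 22257.

area ≈ 22257.3321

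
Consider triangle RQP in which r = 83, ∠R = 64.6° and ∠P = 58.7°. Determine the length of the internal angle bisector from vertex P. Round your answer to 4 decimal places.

The third angle is ∠Q = 180° − ∠P − ∠R = 56.70°.
Law of sines: q = r·sin Q/sin R ≈ 76.795.
Law of sines: p = r·sin P/sin R ≈ 78.509.
The bisector from P has length 2·r·q·cos(∠P/2)/(r+q) ≈ 69.537.

69.5372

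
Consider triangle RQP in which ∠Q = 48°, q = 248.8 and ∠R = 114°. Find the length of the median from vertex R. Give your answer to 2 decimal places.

The third angle is ∠P = 180° − ∠R − ∠Q = 18.00°.
Law of sines: r = q·sin R/sin Q ≈ 305.85.
Law of sines: p = q·sin P/sin Q ≈ 103.46.
Median from R: ½√(2·q² + 2·p² − r²) ≈ 113.65.

m_R ≈ 113.65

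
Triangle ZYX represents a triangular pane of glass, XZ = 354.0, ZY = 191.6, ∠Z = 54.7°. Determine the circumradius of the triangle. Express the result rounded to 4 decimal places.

177.1780

By the law of cosines, YX² = XZ² + ZY² − 2·XZ·ZY·cos Z = 83639, so YX ≈ 289.2.
Area = ½·XZ·ZY·sin Z ≈ 27678.
Circumradius = YX/(2 sin Z) ≈ 177.18.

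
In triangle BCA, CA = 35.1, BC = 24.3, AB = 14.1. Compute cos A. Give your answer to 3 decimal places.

By the law of cosines, cos A = (CA² + AB² − BC²) / (2·CA·AB) ≈ 0.84897, so ∠A ≈ 31.90°.

cos A ≈ 0.849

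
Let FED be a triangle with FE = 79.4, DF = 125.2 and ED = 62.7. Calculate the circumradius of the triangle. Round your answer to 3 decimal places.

74.738

By the law of cosines, cos F = (DF² + FE² − ED²) / (2·DF·FE) ≈ 0.90777, so ∠F ≈ 24.80°.
Circumradius = ED/(2 sin F) ≈ 74.738.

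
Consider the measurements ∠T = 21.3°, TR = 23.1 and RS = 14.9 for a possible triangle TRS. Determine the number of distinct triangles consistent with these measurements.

2

TR·sin T = 23.1·sin(21.3°) ≈ 8.391.
Since TR sin T < RS < TR (8.391 < 14.9 < 23.1), two triangles exist.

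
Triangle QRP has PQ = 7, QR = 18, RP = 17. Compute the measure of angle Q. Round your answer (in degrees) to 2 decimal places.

By the law of cosines, cos Q = (PQ² + QR² − RP²) / (2·PQ·QR) ≈ 0.33333, so ∠Q ≈ 70.53°.

70.53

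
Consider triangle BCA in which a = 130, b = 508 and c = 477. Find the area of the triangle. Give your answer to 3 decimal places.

area ≈ 30817.048

Semiperimeter s = (508 + 477 + 130)/2 = 557.5.
Heron's formula: area = √(557.5·49.5·80.5·427.5) ≈ 30817.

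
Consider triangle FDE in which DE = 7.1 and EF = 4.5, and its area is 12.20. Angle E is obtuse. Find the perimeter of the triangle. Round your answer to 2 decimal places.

perimeter ≈ 22.18

From area = ½·DE·EF·sin E, we get sin E = 2·area/(DE·EF) ≈ 0.76369.
Taking the obtuse solution, ∠E ≈ 2.273 rad.
Law of cosines then gives FD ≈ 10.579.
Perimeter = 7.1 + 4.5 + 10.579 = 22.179.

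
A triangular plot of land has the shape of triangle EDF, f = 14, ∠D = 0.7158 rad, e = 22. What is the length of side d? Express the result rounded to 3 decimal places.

By the law of cosines, d² = f² + e² − 2·f·e·cos D = 215.19, so d ≈ 14.669.

14.669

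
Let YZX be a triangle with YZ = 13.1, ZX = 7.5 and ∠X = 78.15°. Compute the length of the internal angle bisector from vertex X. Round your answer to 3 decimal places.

t_X ≈ 7.254

Law of sines: sin Y = ZX·sin X/YZ ≈ 0.56032.
Since YZ ≥ ZX, only the acute value applies: ∠Y ≈ 34.08°.
Then ∠Z = 180° − ∠X − ∠Y ≈ 67.77°.
Law of sines gives XY = YZ·sin Z/sin X ≈ 12.391.
The bisector from X has length 2·ZX·XY·cos(∠X/2)/(ZX+XY) ≈ 7.254.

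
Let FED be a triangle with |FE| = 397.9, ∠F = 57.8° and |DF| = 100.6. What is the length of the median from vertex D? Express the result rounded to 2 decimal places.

168.44

By the law of cosines, |ED|² = |DF|² + |FE|² − 2·|DF|·|FE|·cos F = 1.2578e+05, so |ED| ≈ 354.66.
Median from D: ½√(2·|ED|² + 2·|DF|² − |FE|²) ≈ 168.44.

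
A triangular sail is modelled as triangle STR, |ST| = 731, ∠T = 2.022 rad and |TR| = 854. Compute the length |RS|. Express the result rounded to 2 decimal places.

By the law of cosines, |RS|² = |ST|² + |TR|² − 2·|ST|·|TR|·cos T = 1.8081e+06, so |RS| ≈ 1344.7.

1344.66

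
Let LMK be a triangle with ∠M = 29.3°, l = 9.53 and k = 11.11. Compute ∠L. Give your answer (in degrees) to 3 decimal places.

59.028

By the law of cosines, m² = k² + l² − 2·k·l·cos M = 29.587, so m ≈ 5.4394.
Law of cosines again: cos L = (m² + k² − l²)/(2·m·k) ≈ 0.51462, so ∠L ≈ 59.03°.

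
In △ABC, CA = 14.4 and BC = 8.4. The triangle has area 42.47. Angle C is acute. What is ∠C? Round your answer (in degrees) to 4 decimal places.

From area = ½·BC·CA·sin C, we get sin C = 2·area/(BC·CA) ≈ 0.70222.
Taking the acute solution, ∠C ≈ 44.61°.

44.6050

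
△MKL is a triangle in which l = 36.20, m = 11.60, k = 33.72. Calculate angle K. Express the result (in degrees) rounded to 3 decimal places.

By the law of cosines, cos K = (l² + m² − k²) / (2·l·m) ≈ 0.36669, so ∠K ≈ 68.49°.

68.488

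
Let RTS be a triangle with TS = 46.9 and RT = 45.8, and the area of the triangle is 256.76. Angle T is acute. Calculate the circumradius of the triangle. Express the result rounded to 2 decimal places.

23.46

From area = ½·RT·TS·sin T, we get sin T = 2·area/(RT·TS) ≈ 0.23907.
Taking the acute solution, ∠T ≈ 13.83°.
Law of cosines then gives SR ≈ 11.215.
Circumradius = SR/(2 sin T) ≈ 23.456.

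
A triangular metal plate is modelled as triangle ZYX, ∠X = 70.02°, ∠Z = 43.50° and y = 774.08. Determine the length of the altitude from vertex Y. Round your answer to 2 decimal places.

546.14

The third angle is ∠Y = 180° − ∠X − ∠Z = 66.48°.
Law of sines: z = y·sin Z/sin Y ≈ 581.12.
Law of sines: x = y·sin X/sin Y ≈ 793.41.
Area = ½·y·z·sin X ≈ 2.1138e+05.
The altitude from Y has length 2·area/y ≈ 546.14.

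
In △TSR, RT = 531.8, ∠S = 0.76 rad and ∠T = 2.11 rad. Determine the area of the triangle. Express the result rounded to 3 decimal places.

area ≈ 47250.848

The third angle is ∠R = π − ∠T − ∠S = 0.272 rad.
Law of sines: SR = RT·sin T/sin S ≈ 662.41.
Law of sines: TS = RT·sin R/sin S ≈ 207.08.
Area = ½·RT·SR·sin R ≈ 47251.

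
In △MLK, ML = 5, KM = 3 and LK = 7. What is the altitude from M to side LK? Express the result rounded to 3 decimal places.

Semiperimeter s = (7 + 3 + 5)/2 = 7.5.
Heron's formula: area = √(7.5·0.5·4.5·2.5) ≈ 6.4952.
The altitude from M has length 2·area/LK ≈ 1.8558.

h_M ≈ 1.856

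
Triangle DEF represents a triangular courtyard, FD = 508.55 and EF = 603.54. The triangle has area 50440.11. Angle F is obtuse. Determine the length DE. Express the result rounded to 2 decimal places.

From area = ½·EF·FD·sin F, we get sin F = 2·area/(EF·FD) ≈ 0.32867.
Taking the obtuse solution, ∠F ≈ 160.81°.
Law of cosines then gives DE ≈ 1096.6.

1096.65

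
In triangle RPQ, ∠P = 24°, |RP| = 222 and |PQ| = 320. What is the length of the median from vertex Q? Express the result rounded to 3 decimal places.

223.210

By the law of cosines, |QR|² = |RP|² + |PQ|² − 2·|RP|·|PQ|·cos P = 21887, so |QR| ≈ 147.94.
Median from Q: ½√(2·|PQ|² + 2·|QR|² − |RP|²) ≈ 223.21.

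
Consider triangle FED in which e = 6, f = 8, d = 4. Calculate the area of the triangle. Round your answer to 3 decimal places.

area ≈ 11.619

Semiperimeter s = (8 + 6 + 4)/2 = 9.
Heron's formula: area = √(9·1·3·5) ≈ 11.619.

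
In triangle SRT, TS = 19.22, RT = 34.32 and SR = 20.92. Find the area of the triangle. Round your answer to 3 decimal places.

178.393

Semiperimeter s = (34.32 + 19.22 + 20.92)/2 = 37.23.
Heron's formula: area = √(37.23·2.91·18.01·16.31) ≈ 178.39.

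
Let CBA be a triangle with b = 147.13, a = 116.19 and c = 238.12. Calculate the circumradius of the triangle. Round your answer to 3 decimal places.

By the law of cosines, cos C = (b² + a² − c²) / (2·b·a) ≈ -0.63041, so ∠C ≈ 129.08°.
Circumradius = c/(2 sin C) ≈ 153.38.

R ≈ 153.376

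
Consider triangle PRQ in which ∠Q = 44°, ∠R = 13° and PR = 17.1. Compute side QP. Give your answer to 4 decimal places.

5.5375

The third angle is ∠P = 180° − ∠R − ∠Q = 123.00°.
Law of sines: QP = PR·sin R/sin Q ≈ 5.5375.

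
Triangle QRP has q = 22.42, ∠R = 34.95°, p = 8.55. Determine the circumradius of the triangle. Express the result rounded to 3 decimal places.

14.115

By the law of cosines, r² = p² + q² − 2·p·q·cos R = 261.52, so r ≈ 16.172.
Area = ½·p·q·sin R ≈ 54.906.
Circumradius = r/(2 sin R) ≈ 14.115.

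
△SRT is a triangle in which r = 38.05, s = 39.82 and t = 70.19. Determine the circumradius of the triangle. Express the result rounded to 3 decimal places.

44.946

By the law of cosines, cos S = (r² + t² − s²) / (2·r·t) ≈ 0.89654, so ∠S ≈ 0.4589 rad.
Circumradius = s/(2 sin S) ≈ 44.946.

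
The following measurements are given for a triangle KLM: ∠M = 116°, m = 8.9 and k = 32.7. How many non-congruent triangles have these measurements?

0

k·sin M = 32.7·sin(116°) ≈ 29.39.
Since ∠M is not acute, a triangle exists only if m > k; here m ≤ k, so there is no triangle.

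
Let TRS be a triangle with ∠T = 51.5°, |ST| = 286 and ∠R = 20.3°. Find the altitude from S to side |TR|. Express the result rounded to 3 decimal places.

The third angle is ∠S = 180° − ∠T − ∠R = 108.20°.
Law of sines: |RS| = |ST|·sin T/sin R ≈ 645.15.
Law of sines: |TR| = |ST|·sin S/sin R ≈ 783.12.
Area = ½·|ST|·|RS|·sin S ≈ 87641.
The altitude from S has length 2·area/|TR| ≈ 223.83.

223.826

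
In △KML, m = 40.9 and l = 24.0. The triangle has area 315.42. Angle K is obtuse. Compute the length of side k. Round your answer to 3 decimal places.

From area = ½·m·l·sin K, we get sin K = 2·area/(m·l) ≈ 0.64267.
Taking the obtuse solution, ∠K ≈ 2.4436 rad.
Law of cosines then gives k ≈ 61.261.

61.261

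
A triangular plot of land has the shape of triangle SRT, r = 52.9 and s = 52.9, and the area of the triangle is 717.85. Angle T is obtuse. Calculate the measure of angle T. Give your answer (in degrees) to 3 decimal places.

∠T ≈ 149.133°

From area = ½·s·r·sin T, we get sin T = 2·area/(s·r) ≈ 0.51304.
Taking the obtuse solution, ∠T ≈ 149.13°.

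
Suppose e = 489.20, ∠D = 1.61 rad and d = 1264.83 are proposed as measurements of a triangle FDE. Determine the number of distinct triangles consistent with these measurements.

1

e·sin D = 489.20·sin(1.61 rad) ≈ 488.8.
Since ∠D is not acute, a triangle exists only if d > e; here d > e, so there is exactly one triangle.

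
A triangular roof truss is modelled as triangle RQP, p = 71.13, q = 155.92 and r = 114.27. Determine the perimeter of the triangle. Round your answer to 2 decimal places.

perimeter ≈ 341.32

Perimeter = 114.27 + 155.92 + 71.13 = 341.32.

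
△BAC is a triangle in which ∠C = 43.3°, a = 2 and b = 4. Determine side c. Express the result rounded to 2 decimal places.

By the law of cosines, c² = b² + a² − 2·b·a·cos C = 8.3556, so c ≈ 2.8906.

2.89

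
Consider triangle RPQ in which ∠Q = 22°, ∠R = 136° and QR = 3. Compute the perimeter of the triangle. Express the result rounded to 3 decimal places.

perimeter ≈ 11.563

The third angle is ∠P = 180° − ∠Q − ∠R = 22.00°.
Law of sines: PQ = QR·sin R/sin P ≈ 5.5631.
Law of sines: RP = QR·sin Q/sin P ≈ 3.
Semiperimeter s = (5.5631+3+3)/2 = 5.7816.
Perimeter = 5.5631 + 3 + 3 = 11.563.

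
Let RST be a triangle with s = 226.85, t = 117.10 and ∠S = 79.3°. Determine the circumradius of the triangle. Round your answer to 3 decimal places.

Law of sines: sin T = t·sin S/s ≈ 0.50722.
Since s ≥ t, only the acute value applies: ∠T ≈ 30.48°.
Then ∠R = 180° − ∠S − ∠T ≈ 70.22°.
Law of sines gives r = s·sin R/sin S ≈ 217.24.
Circumradius = s/(2 sin S) ≈ 115.43.

115.432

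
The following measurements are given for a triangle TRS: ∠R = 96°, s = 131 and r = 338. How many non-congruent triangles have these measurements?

1

s·sin R = 131·sin(96°) ≈ 130.3.
Since ∠R is not acute, a triangle exists only if r > s; here r > s, so there is exactly one triangle.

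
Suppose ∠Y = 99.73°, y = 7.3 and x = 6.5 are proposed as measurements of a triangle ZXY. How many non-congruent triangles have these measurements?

x·sin Y = 6.5·sin(99.73°) ≈ 6.406.
Since ∠Y is not acute, a triangle exists only if y > x; here y > x, so there is exactly one triangle.

1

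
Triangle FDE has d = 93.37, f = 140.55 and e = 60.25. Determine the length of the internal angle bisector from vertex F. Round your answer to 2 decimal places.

t_F ≈ 30.27

By the law of cosines, cos F = (d² + e² − f²) / (2·d·e) ≈ -0.65827, so ∠F ≈ 131.17°.
The bisector from F has length 2·d·e·cos(∠F/2)/(d+e) ≈ 30.274.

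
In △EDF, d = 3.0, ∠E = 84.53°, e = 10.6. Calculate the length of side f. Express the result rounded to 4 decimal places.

10.4566

Law of sines: sin D = d·sin E/e ≈ 0.28173.
Since e ≥ d, only the acute value applies: ∠D ≈ 16.36°.
Then ∠F = 180° − ∠E − ∠D ≈ 79.11°.
Law of sines gives f = e·sin F/sin E ≈ 10.457.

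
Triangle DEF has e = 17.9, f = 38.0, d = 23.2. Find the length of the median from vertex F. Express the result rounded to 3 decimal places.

8.266

Median from F: ½√(2·d² + 2·e² − f²) ≈ 8.2659.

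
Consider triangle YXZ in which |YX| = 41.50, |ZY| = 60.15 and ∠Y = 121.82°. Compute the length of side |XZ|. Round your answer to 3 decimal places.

By the law of cosines, |XZ|² = |ZY|² + |YX|² − 2·|ZY|·|YX|·cos Y = 7972.6, so |XZ| ≈ 89.289.

89.289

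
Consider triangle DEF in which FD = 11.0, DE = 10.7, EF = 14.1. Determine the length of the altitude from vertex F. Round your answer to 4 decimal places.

10.8656

Semiperimeter s = (14.1 + 11 + 10.7)/2 = 17.9.
Heron's formula: area = √(17.9·3.8·6.9·7.2) ≈ 58.131.
The altitude from F has length 2·area/DE ≈ 10.866.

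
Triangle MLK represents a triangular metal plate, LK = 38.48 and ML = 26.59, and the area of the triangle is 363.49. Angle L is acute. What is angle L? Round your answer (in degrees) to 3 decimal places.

From area = ½·ML·LK·sin L, we get sin L = 2·area/(ML·LK) ≈ 0.71051.
Taking the acute solution, ∠L ≈ 45.28°.

∠L ≈ 45.276°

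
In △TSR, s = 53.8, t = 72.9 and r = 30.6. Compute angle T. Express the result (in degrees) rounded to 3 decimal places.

By the law of cosines, cos T = (s² + r² − t²) / (2·s·r) ≈ -0.45059, so ∠T ≈ 116.78°.

116.782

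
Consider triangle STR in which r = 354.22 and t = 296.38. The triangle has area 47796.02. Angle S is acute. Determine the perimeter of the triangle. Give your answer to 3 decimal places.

1006.281

From area = ½·t·r·sin S, we get sin S = 2·area/(t·r) ≈ 0.91054.
Taking the acute solution, ∠S ≈ 65.58°.
Law of cosines then gives s ≈ 355.68.
Perimeter = 355.68 + 296.38 + 354.22 = 1006.3.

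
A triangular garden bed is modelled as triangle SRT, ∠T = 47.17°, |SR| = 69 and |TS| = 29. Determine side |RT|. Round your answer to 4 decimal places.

85.3555

Law of sines: sin R = |TS|·sin T/|SR| ≈ 0.30823.
Since |SR| ≥ |TS|, only the acute value applies: ∠R ≈ 17.95°.
Then ∠S = 180° − ∠T − ∠R ≈ 114.88°.
Law of sines gives |RT| = |SR|·sin S/sin T ≈ 85.355.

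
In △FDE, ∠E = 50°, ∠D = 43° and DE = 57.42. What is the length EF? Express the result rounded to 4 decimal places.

The third angle is ∠F = 180° − ∠D − ∠E = 87.00°.
Law of sines: EF = DE·sin D/sin F ≈ 39.214.

39.2141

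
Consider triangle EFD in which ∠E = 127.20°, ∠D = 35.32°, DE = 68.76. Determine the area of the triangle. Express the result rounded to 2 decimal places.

The third angle is ∠F = 180° − ∠D − ∠E = 17.48°.
Law of sines: FD = DE·sin E/sin F ≈ 182.34.
Law of sines: EF = DE·sin D/sin F ≈ 132.35.
Area = ½·DE·FD·sin D ≈ 3624.2.

area ≈ 3624.25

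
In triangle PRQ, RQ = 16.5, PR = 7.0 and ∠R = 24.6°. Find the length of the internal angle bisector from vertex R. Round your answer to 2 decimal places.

9.60

By the law of cosines, QP² = PR² + RQ² − 2·PR·RQ·cos R = 111.22, so QP ≈ 10.546.
The bisector from R has length 2·PR·RQ·cos(∠R/2)/(PR+RQ) ≈ 9.6042.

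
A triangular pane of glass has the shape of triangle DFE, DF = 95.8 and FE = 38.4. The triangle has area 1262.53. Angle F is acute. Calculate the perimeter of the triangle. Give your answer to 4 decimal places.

From area = ½·DF·FE·sin F, we get sin F = 2·area/(DF·FE) ≈ 0.68640.
Taking the acute solution, ∠F ≈ 43.35°.
Law of cosines then gives ED ≈ 72.813.
Perimeter = 38.4 + 72.813 + 95.8 = 207.01.

perimeter ≈ 207.0125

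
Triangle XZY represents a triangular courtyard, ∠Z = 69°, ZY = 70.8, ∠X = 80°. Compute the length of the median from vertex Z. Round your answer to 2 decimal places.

The third angle is ∠Y = 180° − ∠X − ∠Z = 31.00°.
Law of sines: YX = ZY·sin Z/sin X ≈ 67.117.
Law of sines: XZ = ZY·sin Y/sin X ≈ 37.027.
Median from Z: ½√(2·XZ² + 2·ZY² − YX²) ≈ 45.449.

m_Z ≈ 45.45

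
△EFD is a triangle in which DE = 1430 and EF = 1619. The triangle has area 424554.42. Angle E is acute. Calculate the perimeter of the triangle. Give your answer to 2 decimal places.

From area = ½·DE·EF·sin E, we get sin E = 2·area/(DE·EF) ≈ 0.36676.
Taking the acute solution, ∠E ≈ 0.376 rad.
Law of cosines then gives FD ≈ 598.65.
Perimeter = 598.65 + 1430 + 1619 = 3647.6.

3647.65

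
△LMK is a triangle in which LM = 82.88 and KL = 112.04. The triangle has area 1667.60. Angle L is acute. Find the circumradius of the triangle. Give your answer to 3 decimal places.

63.635

From area = ½·KL·LM·sin L, we get sin L = 2·area/(KL·LM) ≈ 0.35917.
Taking the acute solution, ∠L ≈ 21.05°.
Law of cosines then gives MK ≈ 45.712.
Circumradius = MK/(2 sin L) ≈ 63.635.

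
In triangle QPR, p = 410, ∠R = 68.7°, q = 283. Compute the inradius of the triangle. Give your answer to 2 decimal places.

By the law of cosines, r² = q² + p² − 2·q·p·cos R = 1.6389e+05, so r ≈ 404.84.
Area = ½·q·p·sin R ≈ 54052.
Semiperimeter s = (283+410+404.84)/2 = 548.92.
Inradius = area/s = 54052/548.92 ≈ 98.47.

98.47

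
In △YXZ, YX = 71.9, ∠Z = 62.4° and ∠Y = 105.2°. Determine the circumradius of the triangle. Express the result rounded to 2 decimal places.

R ≈ 40.57

The third angle is ∠X = 180° − ∠Z − ∠Y = 12.40°.
Law of sines: XZ = YX·sin Y/sin Z ≈ 78.294.
Law of sines: ZY = YX·sin X/sin Z ≈ 17.422.
Circumradius = YX/(2 sin Z) ≈ 40.566.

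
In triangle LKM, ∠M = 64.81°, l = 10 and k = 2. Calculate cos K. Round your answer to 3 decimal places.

By the law of cosines, m² = l² + k² − 2·l·k·cos M = 86.975, so m ≈ 9.326.
Law of cosines again: cos K = (m² + l² − k²)/(2·m·l) ≈ 0.98099, so ∠K ≈ 11.19°.

0.981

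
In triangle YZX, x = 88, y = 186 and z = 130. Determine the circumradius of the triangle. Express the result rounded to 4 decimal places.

R ≈ 103.2820

By the law of cosines, cos Y = (z² + x² − y²) / (2·z·x) ≈ -0.43497, so ∠Y ≈ 115.78°.
Circumradius = y/(2 sin Y) ≈ 103.28.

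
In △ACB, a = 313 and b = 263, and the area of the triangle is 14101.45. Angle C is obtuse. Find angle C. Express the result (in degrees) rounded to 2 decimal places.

159.96

From area = ½·b·a·sin C, we get sin C = 2·area/(b·a) ≈ 0.34260.
Taking the obtuse solution, ∠C ≈ 159.96°.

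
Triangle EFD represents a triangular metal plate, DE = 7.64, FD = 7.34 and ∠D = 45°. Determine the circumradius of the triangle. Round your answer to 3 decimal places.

By the law of cosines, EF² = FD² + DE² − 2·FD·DE·cos D = 32.939, so EF ≈ 5.7393.
Area = ½·FD·DE·sin D ≈ 19.826.
Circumradius = EF/(2 sin D) ≈ 4.0583.

4.058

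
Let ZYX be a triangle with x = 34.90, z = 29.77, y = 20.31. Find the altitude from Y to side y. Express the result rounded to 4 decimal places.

h_Y ≈ 29.7036

Semiperimeter s = (29.77 + 20.31 + 34.9)/2 = 42.49.
Heron's formula: area = √(42.49·12.72·22.18·7.59) ≈ 301.64.
The altitude from Y has length 2·area/y ≈ 29.704.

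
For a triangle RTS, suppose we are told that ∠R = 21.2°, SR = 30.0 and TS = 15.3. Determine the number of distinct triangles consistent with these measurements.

SR·sin R = 30.0·sin(21.2°) ≈ 10.85.
Since SR sin R < TS < SR (10.85 < 15.3 < 30.0), two triangles exist.

2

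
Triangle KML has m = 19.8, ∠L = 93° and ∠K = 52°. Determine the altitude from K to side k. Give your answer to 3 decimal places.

19.773

The third angle is ∠M = 180° − ∠L − ∠K = 35.00°.
Law of sines: k = m·sin K/sin M ≈ 27.202.
Law of sines: l = m·sin L/sin M ≈ 34.473.
Area = ½·m·k·sin L ≈ 268.93.
The altitude from K has length 2·area/k ≈ 19.773.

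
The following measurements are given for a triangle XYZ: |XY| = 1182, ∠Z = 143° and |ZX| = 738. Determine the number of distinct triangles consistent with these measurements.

|ZX|·sin Z = 738·sin(143°) ≈ 444.1.
Since ∠Z is not acute, a triangle exists only if |XY| > |ZX|; here |XY| > |ZX|, so there is exactly one triangle.

1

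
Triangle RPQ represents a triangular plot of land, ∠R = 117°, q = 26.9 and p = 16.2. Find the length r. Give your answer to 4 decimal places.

37.1716

By the law of cosines, r² = p² + q² − 2·p·q·cos R = 1381.7, so r ≈ 37.172.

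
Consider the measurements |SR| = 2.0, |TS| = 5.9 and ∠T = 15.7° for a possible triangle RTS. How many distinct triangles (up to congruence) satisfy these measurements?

2

|TS|·sin T = 5.9·sin(15.7°) ≈ 1.597.
Since |TS| sin T < |SR| < |TS| (1.597 < 2.0 < 5.9), two triangles exist.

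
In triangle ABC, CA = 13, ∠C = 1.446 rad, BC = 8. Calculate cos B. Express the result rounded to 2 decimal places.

By the law of cosines, AB² = BC² + CA² − 2·BC·CA·cos C = 207.11, so AB ≈ 14.391.
Law of cosines again: cos B = (AB² + BC² − CA²)/(2·AB·BC) ≈ 0.44345, so ∠B ≈ 1.111 rad.

0.44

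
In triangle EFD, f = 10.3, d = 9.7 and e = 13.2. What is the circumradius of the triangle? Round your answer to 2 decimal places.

6.66

By the law of cosines, cos E = (f² + d² − e²) / (2·f·d) ≈ 0.12982, so ∠E ≈ 82.54°.
Circumradius = e/(2 sin E) ≈ 6.6563.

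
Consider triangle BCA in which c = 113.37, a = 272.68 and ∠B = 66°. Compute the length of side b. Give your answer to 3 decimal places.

By the law of cosines, b² = c² + a² − 2·c·a·cos B = 62060, so b ≈ 249.12.

249.118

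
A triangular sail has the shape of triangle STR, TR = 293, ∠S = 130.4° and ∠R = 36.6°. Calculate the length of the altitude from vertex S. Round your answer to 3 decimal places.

The third angle is ∠T = 180° − ∠R − ∠S = 13.00°.
Law of sines: RS = TR·sin T/sin S ≈ 86.549.
Law of sines: ST = TR·sin R/sin S ≈ 229.4.
Area = ½·TR·RS·sin R ≈ 7559.8.
The altitude from S has length 2·area/TR ≈ 51.603.

51.603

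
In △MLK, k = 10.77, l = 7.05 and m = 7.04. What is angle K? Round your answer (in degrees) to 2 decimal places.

99.70

By the law of cosines, cos K = (m² + l² − k²) / (2·m·l) ≈ -0.16853, so ∠K ≈ 99.70°.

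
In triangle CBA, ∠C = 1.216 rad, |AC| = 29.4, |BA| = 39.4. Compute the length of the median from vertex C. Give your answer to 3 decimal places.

Law of sines: sin B = |AC|·sin C/|BA| ≈ 0.69972.
Since |BA| ≥ |AC|, only the acute value applies: ∠B ≈ 0.775 rad.
Then ∠A = π − ∠C − ∠B ≈ 1.151 rad.
Law of sines gives |CB| = |BA|·sin A/sin C ≈ 38.362.
Median from C: ½√(2·|AC|² + 2·|CB|² − |BA|²) ≈ 27.927.

m_C ≈ 27.927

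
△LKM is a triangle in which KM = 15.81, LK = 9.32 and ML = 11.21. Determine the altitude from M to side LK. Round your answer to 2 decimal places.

Semiperimeter s = (15.81 + 11.21 + 9.32)/2 = 18.17.
Heron's formula: area = √(18.17·2.36·6.96·8.85) ≈ 51.394.
The altitude from M has length 2·area/LK ≈ 11.029.

h_M ≈ 11.03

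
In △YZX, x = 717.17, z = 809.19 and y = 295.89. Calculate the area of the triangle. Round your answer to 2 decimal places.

Semiperimeter s = (295.89 + 809.19 + 717.17)/2 = 911.12.
Heron's formula: area = √(911.12·615.24·101.93·193.96) ≈ 1.0527e+05.

105274.13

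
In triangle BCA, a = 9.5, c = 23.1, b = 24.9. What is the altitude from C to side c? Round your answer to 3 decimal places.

Semiperimeter s = (24.9 + 23.1 + 9.5)/2 = 28.75.
Heron's formula: area = √(28.75·3.85·5.65·19.25) ≈ 109.72.
The altitude from C has length 2·area/c ≈ 9.4996.

9.500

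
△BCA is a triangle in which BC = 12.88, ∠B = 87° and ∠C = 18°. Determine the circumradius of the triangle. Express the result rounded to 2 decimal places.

6.67

The third angle is ∠A = 180° − ∠B − ∠C = 75.00°.
Law of sines: CA = BC·sin B/sin A ≈ 13.316.
Law of sines: AB = BC·sin C/sin A ≈ 4.1205.
Circumradius = BC/(2 sin A) ≈ 6.6672.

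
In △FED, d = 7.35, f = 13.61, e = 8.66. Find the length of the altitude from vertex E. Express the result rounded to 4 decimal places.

Semiperimeter s = (13.61 + 8.66 + 7.35)/2 = 14.81.
Heron's formula: area = √(14.81·1.2·6.15·7.46) ≈ 28.555.
The altitude from E has length 2·area/e ≈ 6.5946.

h_E ≈ 6.5946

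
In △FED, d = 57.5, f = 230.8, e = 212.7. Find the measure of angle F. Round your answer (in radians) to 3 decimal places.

1.765

By the law of cosines, cos F = (e² + d² − f²) / (2·e·d) ≈ -0.19301, so ∠F ≈ 1.765 rad.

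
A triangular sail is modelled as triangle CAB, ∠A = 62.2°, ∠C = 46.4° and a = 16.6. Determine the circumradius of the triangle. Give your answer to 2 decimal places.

The third angle is ∠B = 180° − ∠C − ∠A = 71.40°.
Law of sines: c = a·sin C/sin A ≈ 13.59.
Law of sines: b = a·sin B/sin A ≈ 17.786.
Circumradius = a/(2 sin A) ≈ 9.383.

R ≈ 9.38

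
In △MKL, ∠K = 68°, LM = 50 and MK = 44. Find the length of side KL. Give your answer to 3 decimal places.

Law of sines: sin L = MK·sin K/LM ≈ 0.81592.
Since LM ≥ MK, only the acute value applies: ∠L ≈ 54.68°.
Then ∠M = 180° − ∠K − ∠L ≈ 57.32°.
Law of sines gives KL = LM·sin M/sin K ≈ 45.391.

45.391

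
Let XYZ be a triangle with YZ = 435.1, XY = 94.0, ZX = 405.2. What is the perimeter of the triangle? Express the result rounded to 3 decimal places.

934.300

Perimeter = 435.1 + 405.2 + 94 = 934.3.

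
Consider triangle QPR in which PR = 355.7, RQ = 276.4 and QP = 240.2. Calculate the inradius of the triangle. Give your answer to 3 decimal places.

Semiperimeter s = (355.7 + 276.4 + 240.2)/2 = 436.15.
Heron's formula: area = √(436.15·80.45·159.75·195.95) ≈ 33142.
Inradius = area/s = 33142/436.15 ≈ 75.987.

75.987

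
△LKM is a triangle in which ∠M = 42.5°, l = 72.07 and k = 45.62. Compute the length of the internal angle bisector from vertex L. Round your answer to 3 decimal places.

t_L ≈ 30.837

By the law of cosines, m² = l² + k² − 2·l·k·cos M = 2427.2, so m ≈ 49.266.
Law of cosines again: cos L = (k² + m² − l²)/(2·k·m) ≈ -0.15255, so ∠L ≈ 98.77°.
The bisector from L has length 2·k·m·cos(∠L/2)/(k+m) ≈ 30.837.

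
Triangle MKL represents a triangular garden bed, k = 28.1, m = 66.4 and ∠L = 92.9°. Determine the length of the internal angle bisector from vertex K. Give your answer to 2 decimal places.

t_K ≈ 68.39

By the law of cosines, l² = m² + k² − 2·m·k·cos L = 5387.4, so l ≈ 73.399.
Law of cosines again: cos K = (l² + m² − k²)/(2·l·m) ≈ 0.92402, so ∠K ≈ 22.48°.
The bisector from K has length 2·l·m·cos(∠K/2)/(l+m) ≈ 68.387.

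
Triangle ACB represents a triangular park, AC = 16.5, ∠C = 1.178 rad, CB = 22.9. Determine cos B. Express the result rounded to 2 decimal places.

0.74

By the law of cosines, BA² = AC² + CB² − 2·AC·CB·cos C = 507.4, so BA ≈ 22.526.
Law of cosines again: cos B = (CB² + BA² − AC²)/(2·CB·BA) ≈ 0.73624, so ∠B ≈ 0.743 rad.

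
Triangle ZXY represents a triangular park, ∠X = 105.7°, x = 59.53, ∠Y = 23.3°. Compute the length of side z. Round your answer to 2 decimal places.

The third angle is ∠Z = 180° − ∠X − ∠Y = 51.00°.
Law of sines: z = x·sin Z/sin X ≈ 48.056.

48.06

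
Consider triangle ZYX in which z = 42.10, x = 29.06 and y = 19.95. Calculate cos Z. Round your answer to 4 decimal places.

By the law of cosines, cos Z = (y² + x² − z²) / (2·y·x) ≈ -0.45703, so ∠Z ≈ 117.20°.

cos Z ≈ -0.4570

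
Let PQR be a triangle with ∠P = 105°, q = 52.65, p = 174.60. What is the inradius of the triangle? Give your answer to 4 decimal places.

20.4949

Law of sines: sin Q = q·sin P/p ≈ 0.29127.
Since p ≥ q, only the acute value applies: ∠Q ≈ 16.93°.
Then ∠R = 180° − ∠P − ∠Q ≈ 58.07°.
Law of sines gives r = p·sin R/sin P ≈ 153.4.
Area = ½·p·q·sin R ≈ 3900.7.
Semiperimeter s = (174.6+52.65+153.4)/2 = 190.33.
Inradius = area/s = 3900.7/190.33 ≈ 20.495.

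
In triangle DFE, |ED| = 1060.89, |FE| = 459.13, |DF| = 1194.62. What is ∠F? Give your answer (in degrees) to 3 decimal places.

62.152

By the law of cosines, cos F = (|DF|² + |FE|² − |ED|²) / (2·|DF|·|FE|) ≈ 0.46713, so ∠F ≈ 62.15°.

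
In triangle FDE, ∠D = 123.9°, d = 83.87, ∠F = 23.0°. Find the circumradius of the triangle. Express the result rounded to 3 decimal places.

The third angle is ∠E = 180° − ∠F − ∠D = 33.10°.
Law of sines: f = d·sin F/sin D ≈ 39.482.
Law of sines: e = d·sin E/sin D ≈ 55.182.
Circumradius = d/(2 sin D) ≈ 50.523.

R ≈ 50.523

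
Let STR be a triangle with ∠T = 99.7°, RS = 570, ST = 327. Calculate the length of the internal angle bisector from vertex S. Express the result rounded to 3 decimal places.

382.740

Law of sines: sin R = ST·sin T/RS ≈ 0.56548.
Since RS ≥ ST, only the acute value applies: ∠R ≈ 34.44°.
Then ∠S = 180° − ∠T − ∠R ≈ 45.86°.
Law of sines gives TR = RS·sin S/sin T ≈ 415.02.
The bisector from S has length 2·RS·ST·cos(∠S/2)/(RS+ST) ≈ 382.74.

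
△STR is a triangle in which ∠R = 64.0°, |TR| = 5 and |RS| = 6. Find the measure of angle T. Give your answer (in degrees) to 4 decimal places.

By the law of cosines, |ST|² = |TR|² + |RS|² − 2·|TR|·|RS|·cos R = 34.698, so |ST| ≈ 5.8905.
Law of cosines again: cos T = (|ST|² + |TR|² − |RS|²)/(2·|ST|·|TR|) ≈ 0.40231, so ∠T ≈ 66.28°.

∠T ≈ 66.2776°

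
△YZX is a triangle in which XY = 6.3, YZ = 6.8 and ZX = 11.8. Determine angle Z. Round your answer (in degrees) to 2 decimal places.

∠Z ≈ 24.71°

By the law of cosines, cos Z = (YZ² + ZX² − XY²) / (2·YZ·ZX) ≈ 0.90846, so ∠Z ≈ 24.71°.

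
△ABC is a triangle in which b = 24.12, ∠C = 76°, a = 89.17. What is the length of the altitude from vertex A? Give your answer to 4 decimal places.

h_A ≈ 23.4035

By the law of cosines, c² = a² + b² − 2·a·b·cos C = 7492.4, so c ≈ 86.559.
Area = ½·a·b·sin C ≈ 1043.4.
The altitude from A has length 2·area/a ≈ 23.404.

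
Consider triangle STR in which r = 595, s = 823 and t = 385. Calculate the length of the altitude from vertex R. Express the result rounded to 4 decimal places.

Semiperimeter p = (823 + 385 + 595)/2 = 901.5.
Heron's formula: area = √(901.5·78.5·516.5·306.5) ≈ 1.0584e+05.
The altitude from R has length 2·area/r ≈ 355.78.

355.7797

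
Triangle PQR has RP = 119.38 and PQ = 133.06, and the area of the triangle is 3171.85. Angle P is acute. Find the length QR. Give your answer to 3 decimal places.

From area = ½·RP·PQ·sin P, we get sin P = 2·area/(RP·PQ) ≈ 0.39936.
Taking the acute solution, ∠P ≈ 23.54°.
Law of cosines then gives QR ≈ 53.203.

53.203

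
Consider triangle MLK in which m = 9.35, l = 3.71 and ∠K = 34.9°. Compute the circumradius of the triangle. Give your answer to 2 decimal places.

R ≈ 5.82

By the law of cosines, k² = m² + l² − 2·m·l·cos K = 44.287, so k ≈ 6.6548.
Area = ½·m·l·sin K ≈ 9.9234.
Circumradius = k/(2 sin K) ≈ 5.8157.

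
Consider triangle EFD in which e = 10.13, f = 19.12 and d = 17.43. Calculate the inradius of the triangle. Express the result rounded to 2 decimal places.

r ≈ 3.76

Semiperimeter s = (10.13 + 19.12 + 17.43)/2 = 23.34.
Heron's formula: area = √(23.34·13.21·4.22·5.91) ≈ 87.69.
Inradius = area/s = 87.69/23.34 ≈ 3.7571.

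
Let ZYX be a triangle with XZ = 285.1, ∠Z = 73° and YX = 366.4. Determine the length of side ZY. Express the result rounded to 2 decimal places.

328.13

Law of sines: sin Y = XZ·sin Z/YX ≈ 0.74411.
Since YX ≥ XZ, only the acute value applies: ∠Y ≈ 48.08°.
Then ∠X = 180° − ∠Z − ∠Y ≈ 58.92°.
Law of sines gives ZY = YX·sin X/sin Z ≈ 328.13.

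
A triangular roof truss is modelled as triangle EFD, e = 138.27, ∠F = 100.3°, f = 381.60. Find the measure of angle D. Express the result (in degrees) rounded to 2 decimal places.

∠D ≈ 58.81°

Law of sines: sin E = e·sin F/f ≈ 0.35650.
Since f ≥ e, only the acute value applies: ∠E ≈ 20.89°.
Then ∠D = 180° − ∠F − ∠E ≈ 58.81°.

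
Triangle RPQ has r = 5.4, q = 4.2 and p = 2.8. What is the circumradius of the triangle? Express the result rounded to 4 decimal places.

2.7337

By the law of cosines, cos R = (p² + q² − r²) / (2·p·q) ≈ -0.15646, so ∠R ≈ 99.00°.
Circumradius = r/(2 sin R) ≈ 2.7337.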